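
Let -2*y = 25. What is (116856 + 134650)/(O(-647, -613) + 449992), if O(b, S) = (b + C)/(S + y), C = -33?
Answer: 157317003/281470676 ≈ 0.55891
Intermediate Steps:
y = -25/2 (y = -1/2*25 = -25/2 ≈ -12.500)
O(b, S) = (-33 + b)/(-25/2 + S) (O(b, S) = (b - 33)/(S - 25/2) = (-33 + b)/(-25/2 + S))
(116856 + 134650)/(O(-647, -613) + 449992) = (116856 + 134650)/(2*(-33 - 647)/(-25 + 2*(-613)) + 449992) = 251506/(2*(-680)/(-25 - 1226) + 449992) = 251506/(2*(-680)/(-1251) + 449992) = 251506/(2*(-1/1251)*(-680) + 449992) = 251506/(1360/1251 + 449992) = 251506/(562941352/1251) = 251506*(1251/562941352) = 157317003/281470676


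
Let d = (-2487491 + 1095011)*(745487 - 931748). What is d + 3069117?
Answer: 259367786397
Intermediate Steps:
d = 259364717280 (d = -1392480*(-186261) = 259364717280)
d + 3069117 = 259364717280 + 3069117 = 259367786397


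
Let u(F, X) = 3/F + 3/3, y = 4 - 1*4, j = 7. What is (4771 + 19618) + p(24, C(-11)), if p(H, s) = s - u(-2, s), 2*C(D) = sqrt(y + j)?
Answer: 48779/2 + sqrt(7)/2 ≈ 24391.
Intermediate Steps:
y = 0 (y = 4 - 4 = 0)
u(F, X) = 1 + 3/F (u(F, X) = 3/F + 3*(1/3) = 3/F + 1 = 1 + 3/F)
C(D) = sqrt(7)/2 (C(D) = sqrt(0 + 7)/2 = sqrt(7)/2)
p(H, s) = 1/2 + s (p(H, s) = s - (3 - 2)/(-2) = s - (-1)/2 = s - 1*(-1/2) = s + 1/2 = 1/2 + s)
(4771 + 19618) + p(24, C(-11)) = (4771 + 19618) + (1/2 + sqrt(7)/2) = 24389 + (1/2 + sqrt(7)/2) = 48779/2 + sqrt(7)/2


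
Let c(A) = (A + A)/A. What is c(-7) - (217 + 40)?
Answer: -255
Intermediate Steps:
c(A) = 2 (c(A) = (2*A)/A = 2)
c(-7) - (217 + 40) = 2 - (217 + 40) = 2 - 1*257 = 2 - 257 = -255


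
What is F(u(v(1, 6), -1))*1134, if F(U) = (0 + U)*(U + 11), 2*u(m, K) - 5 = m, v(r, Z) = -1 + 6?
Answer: 90720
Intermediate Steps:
v(r, Z) = 5
u(m, K) = 5/2 + m/2
F(U) = U*(11 + U)
F(u(v(1, 6), -1))*1134 = ((5/2 + (1/2)*5)*(11 + (5/2 + (1/2)*5)))*1134 = ((5/2 + 5/2)*(11 + (5/2 + 5/2)))*1134 = (5*(11 + 5))*1134 = (5*16)*1134 = 80*1134 = 90720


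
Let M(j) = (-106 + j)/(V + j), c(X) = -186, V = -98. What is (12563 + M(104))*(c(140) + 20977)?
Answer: 783571208/3 ≈ 2.6119e+8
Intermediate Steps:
M(j) = (-106 + j)/(-98 + j)
(12563 + M(104))*(c(140) + 20977) = (12563 + (-106 + 104)/(-98 + 104))*(-186 + 20977) = (12563 - 2/6)*20791 = (12563 + (⅙)*(-2))*20791 = (12563 - ⅓)*20791 = (37688/3)*20791 = 783571208/3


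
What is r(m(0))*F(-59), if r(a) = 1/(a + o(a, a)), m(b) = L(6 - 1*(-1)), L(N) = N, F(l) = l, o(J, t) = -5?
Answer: -59/2 ≈ -29.500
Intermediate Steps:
m(b) = 7 (m(b) = 6 - 1*(-1) = 6 + 1 = 7)
r(a) = 1/(-5 + a) (r(a) = 1/(a - 5) = 1/(-5 + a))
r(m(0))*F(-59) = -59/(-5 + 7) = -59/2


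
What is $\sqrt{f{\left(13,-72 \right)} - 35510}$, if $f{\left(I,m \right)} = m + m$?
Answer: $i \sqrt{35654} \approx 188.82 i$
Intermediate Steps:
$f{\left(I,m \right)} = 2 m$
$\sqrt{f{\left(13,-72 \right)} - 35510} = \sqrt{2 \left(-72\right) - 35510} = \sqrt{-144 - 35510} = \sqrt{-35654} = i \sqrt{35654}$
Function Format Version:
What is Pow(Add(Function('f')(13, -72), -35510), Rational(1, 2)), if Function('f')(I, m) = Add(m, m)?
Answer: Mul(I, Pow(35654, Rational(1, 2))) ≈ Mul(188.82, I)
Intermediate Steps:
Function('f')(I, m) = Mul(2, m)
Pow(Add(Function('f')(13, -72), -35510), Rational(1, 2)) = Pow(Add(Mul(2, -72), -35510), Rational(1, 2)) = Pow(Add(-144, -35510), Rational(1, 2)) = Pow(-35654, Rational(1, 2)) = Mul(I, Pow(35654, Rational(1, 2)))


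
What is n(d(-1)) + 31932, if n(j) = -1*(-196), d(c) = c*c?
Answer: 32128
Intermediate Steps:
d(c) = c²
n(j) = 196
n(d(-1)) + 31932 = 196 + 31932 = 32128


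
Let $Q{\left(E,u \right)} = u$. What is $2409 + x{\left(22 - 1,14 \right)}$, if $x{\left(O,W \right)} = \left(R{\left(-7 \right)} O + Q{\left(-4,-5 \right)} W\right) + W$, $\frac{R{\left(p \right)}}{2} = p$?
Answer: $2059$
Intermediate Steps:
$R{\left(p \right)} = 2 p$
$x{\left(O,W \right)} = - 14 O - 4 W$ ($x{\left(O,W \right)} = \left(2 \left(-7\right) O - 5 W\right) + W = \left(- 14 O - 5 W\right) + W = - 14 O - 4 W$)
$2409 + x{\left(22 - 1,14 \right)} = 2409 - \left(56 + 14 \left(22 - 1\right)\right) = 2409 - 350 = 2059$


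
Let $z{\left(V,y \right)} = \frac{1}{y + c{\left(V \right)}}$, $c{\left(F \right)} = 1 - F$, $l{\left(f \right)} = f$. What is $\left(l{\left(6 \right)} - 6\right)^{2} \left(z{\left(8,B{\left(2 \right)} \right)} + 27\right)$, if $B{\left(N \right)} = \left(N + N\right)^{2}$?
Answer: $0$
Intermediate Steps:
$B{\left(N \right)} = 4 N^{2}$ ($B{\left(N \right)} = \left(2 N\right)^{2} = 4 N^{2}$)
$z{\left(V,y \right)} = \frac{1}{1 + y - V}$ ($z{\left(V,y \right)} = \frac{1}{y - \left(-1 + V\right)} = \frac{1}{1 + y - V}$)
$\left(l{\left(6 \right)} - 6\right)^{2} \left(z{\left(8,B{\left(2 \right)} \right)} + 27\right) = \left(6 - 6\right)^{2} \left(\frac{1}{1 + 4 \cdot 2^{2} - 8} + 27\right) = 0^{2} \left(\frac{1}{1 + 4 \cdot 4 - 8} + 27\right) = 0 \left(\frac{1}{1 + 16 - 8} + 27\right) = 0 \left(\frac{1}{9} + 27\right) = 0 \cdot \frac{244}{9} = 0$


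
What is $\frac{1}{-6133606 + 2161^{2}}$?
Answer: $- \frac{1}{1463685} \approx -6.8321 \cdot 10^{-7}$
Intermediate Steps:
$\frac{1}{-6133606 + 2161^{2}} = \frac{1}{-6133606 + 4669921} = \frac{1}{-1463685} = - \frac{1}{1463685}$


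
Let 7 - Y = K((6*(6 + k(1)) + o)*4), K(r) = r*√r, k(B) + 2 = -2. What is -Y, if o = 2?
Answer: -7 + 112*√14 ≈ 412.07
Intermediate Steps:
k(B) = -4 (k(B) = -2 - 2 = -4)
K(r) = r^(3/2)
Y = 7 - 112*√14 (Y = 7 - ((6*(6 - 4) + 2)*4)^(3/2) = 7 - ((6*2 + 2)*4)^(3/2) = 7 - ((12 + 2)*4)^(3/2) = 7 - (14*4)^(3/2) = 7 - 56^(3/2) = 7 - 112*√14 ≈ -412.07)
-Y = -(7 - 112*√14) = -7 + 112*√14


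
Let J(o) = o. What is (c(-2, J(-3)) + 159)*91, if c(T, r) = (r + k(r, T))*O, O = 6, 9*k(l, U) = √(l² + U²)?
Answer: 12831 + 182*√13/3 ≈ 13050.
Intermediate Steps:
k(l, U) = √(U² + l²)/9 (k(l, U) = √(l² + U²)/9 = √(U² + l²)/9)
c(T, r) = 6*r + 2*√(T² + r²)/3 (c(T, r) = (r + √(T² + r²)/9)*6 = 6*r + 2*√(T² + r²)/3)
(c(-2, J(-3)) + 159)*91 = ((6*(-3) + 2*√((-2)² + (-3)²)/3) + 159)*91 = ((-18 + 2*√(4 + 9)/3) + 159)*91 = ((-18 + 2*√13/3) + 159)*91 = (141 + 2*√13/3)*91 = 12831 + 182*√13/3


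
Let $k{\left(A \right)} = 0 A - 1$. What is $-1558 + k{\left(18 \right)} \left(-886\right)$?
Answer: $-672$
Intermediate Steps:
$k{\left(A \right)} = -1$ ($k{\left(A \right)} = 0 - 1 = -1$)
$-1558 + k{\left(18 \right)} \left(-886\right) = -1558 - -886 = -1558 + 886 = -672$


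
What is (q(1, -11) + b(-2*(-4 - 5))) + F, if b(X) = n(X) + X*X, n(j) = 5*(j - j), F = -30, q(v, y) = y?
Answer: 283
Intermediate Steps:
n(j) = 0 (n(j) = 5*0 = 0)
b(X) = X² (b(X) = 0 + X*X = 0 + X² = X²)
(q(1, -11) + b(-2*(-4 - 5))) + F = (-11 + (-2*(-4 - 5))²) - 30 = (-11 + (-2*(-9))²) - 30 = (-11 + 18²) - 30 = (-11 + 324) - 30 = 313 - 30 = 283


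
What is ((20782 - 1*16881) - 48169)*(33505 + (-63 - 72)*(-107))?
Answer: -2122650600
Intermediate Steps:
((20782 - 1*16881) - 48169)*(33505 + (-63 - 72)*(-107)) = ((20782 - 16881) - 48169)*(33505 - 135*(-107)) = (3901 - 48169)*(33505 + 14445) = -44268*47950 = -2122650600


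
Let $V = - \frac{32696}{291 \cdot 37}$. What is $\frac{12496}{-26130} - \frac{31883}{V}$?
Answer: $\frac{66937381871}{6375720} \approx 10499.0$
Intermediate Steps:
$V = - \frac{32696}{10767} \approx -3.0367$
$\frac{12496}{-26130} - \frac{31883}{V} = \frac{12496}{-26130} - \frac{31883}{- \frac{32696}{10767}} = 12496 \left(- \frac{1}{26130}\right) - - \frac{343284261}{32696} = - \frac{6248}{13065} + \frac{343284261}{32696} = \frac{66937381871}{6375720}$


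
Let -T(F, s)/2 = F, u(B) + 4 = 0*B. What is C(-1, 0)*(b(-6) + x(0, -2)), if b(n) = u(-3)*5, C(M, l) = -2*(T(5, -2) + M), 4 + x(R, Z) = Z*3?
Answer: -660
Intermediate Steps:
u(B) = -4 (u(B) = -4 + 0*B = -4 + 0 = -4)
x(R, Z) = -4 + 3*Z (x(R, Z) = -4 + Z*3 = -4 + 3*Z)
T(F, s) = -2*F
C(M, l) = 20 - 2*M (C(M, l) = -2*(-2*5 + M) = -2*(-10 + M) = 20 - 2*M)
b(n) = -20 (b(n) = -4*5 = -20)
C(-1, 0)*(b(-6) + x(0, -2)) = (20 - 2*(-1))*(-20 + (-4 + 3*(-2))) = (20 + 2)*(-20 + (-4 - 6)) = 22*(-20 - 10) = 22*(-30) = -660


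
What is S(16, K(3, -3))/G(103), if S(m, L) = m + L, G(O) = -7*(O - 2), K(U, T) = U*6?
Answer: -34/707 ≈ -0.048091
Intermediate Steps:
K(U, T) = 6*U
G(O) = 14 - 7*O (G(O) = -7*(-2 + O) = 14 - 7*O)
S(m, L) = L + m
S(16, K(3, -3))/G(103) = (6*3 + 16)/(14 - 7*103) = (18 + 16)/(14 - 721) = 34/(-707) = 34*(-1/707) = -34/707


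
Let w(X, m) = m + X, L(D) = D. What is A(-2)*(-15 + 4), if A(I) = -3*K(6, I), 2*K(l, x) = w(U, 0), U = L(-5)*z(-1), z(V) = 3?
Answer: -495/2 ≈ -247.50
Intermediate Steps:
U = -15 (U = -5*3 = -15)
w(X, m) = X + m
K(l, x) = -15/2 (K(l, x) = (-15 + 0)/2 = (1/2)*(-15) = -15/2)
A(I) = 45/2 (A(I) = -3*(-15/2) = 45/2)
A(-2)*(-15 + 4) = 45*(-15 + 4)/2 = (45/2)*(-11) = -495/2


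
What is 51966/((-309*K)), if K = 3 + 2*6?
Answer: -5774/515 ≈ -11.212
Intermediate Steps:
K = 15 (K = 3 + 12 = 15)
51966/((-309*K)) = 51966/((-309*15)) = 51966/(-4635) = 51966*(-1/4635) = -5774/515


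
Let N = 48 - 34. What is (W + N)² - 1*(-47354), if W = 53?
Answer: 51843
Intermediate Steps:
N = 14
(W + N)² - 1*(-47354) = (53 + 14)² - 1*(-47354) = 67² + 47354 = 4489 + 47354 = 51843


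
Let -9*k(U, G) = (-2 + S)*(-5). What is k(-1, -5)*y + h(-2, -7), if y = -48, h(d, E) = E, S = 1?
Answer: 59/3 ≈ 19.667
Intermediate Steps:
k(U, G) = -5/9 (k(U, G) = -(-2 + 1)*(-5)/9 = -(-1)*(-5)/9 = -⅑*5 = -5/9)
k(-1, -5)*y + h(-2, -7) = -5/9*(-48) - 7 = 80/3 - 7 = 59/3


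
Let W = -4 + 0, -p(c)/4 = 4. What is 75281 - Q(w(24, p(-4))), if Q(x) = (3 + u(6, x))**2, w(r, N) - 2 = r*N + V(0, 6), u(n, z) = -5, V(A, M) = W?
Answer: 75277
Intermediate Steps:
p(c) = -16 (p(c) = -4*4 = -16)
W = -4
V(A, M) = -4
w(r, N) = -2 + N*r (w(r, N) = 2 + (r*N - 4) = 2 + (N*r - 4) = 2 + (-4 + N*r) = -2 + N*r)
Q(x) = 4 (Q(x) = (3 - 5)**2 = (-2)**2 = 4)
75281 - Q(w(24, p(-4))) = 75281 - 1*4 = 75281 - 4 = 75277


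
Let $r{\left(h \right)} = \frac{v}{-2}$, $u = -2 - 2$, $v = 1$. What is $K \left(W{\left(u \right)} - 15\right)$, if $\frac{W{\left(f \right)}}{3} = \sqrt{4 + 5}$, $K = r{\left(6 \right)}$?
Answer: $3$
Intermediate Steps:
$u = -4$
$r{\left(h \right)} = - \frac{1}{2}$ ($r{\left(h \right)} = 1 \frac{1}{-2} = 1 \left(- \frac{1}{2}\right) = - \frac{1}{2}$)
$K = - \frac{1}{2} \approx -0.5$
$W{\left(f \right)} = 9$ ($W{\left(f \right)} = 3 \sqrt{4 + 5} = 3 \sqrt{9} = 3 \cdot 3 = 9$)
$K \left(W{\left(u \right)} - 15\right) = - \frac{9 - 15}{2} = \left(- \frac{1}{2}\right) \left(-6\right) = 3$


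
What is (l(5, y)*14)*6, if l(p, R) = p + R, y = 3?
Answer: 672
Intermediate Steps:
l(p, R) = R + p
(l(5, y)*14)*6 = ((3 + 5)*14)*6 = (8*14)*6 = 112*6 = 672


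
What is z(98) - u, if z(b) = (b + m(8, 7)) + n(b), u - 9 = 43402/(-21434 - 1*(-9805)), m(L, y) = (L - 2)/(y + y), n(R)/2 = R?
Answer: 23538556/81403 ≈ 289.16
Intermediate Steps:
n(R) = 2*R
m(L, y) = (-2 + L)/(2*y) (m(L, y) = (-2 + L)/((2*y)) = (-2 + L)*(1/(2*y)) = (-2 + L)/(2*y))
u = 61259/11629 (u = 9 + 43402/(-21434 - 1*(-9805)) = 9 + 43402/(-21434 + 9805) = 9 + 43402/(-11629) = 9 + 43402*(-1/11629) = 9 - 43402/11629 = 61259/11629 ≈ 5.2678)
z(b) = 3/7 + 3*b (z(b) = (b + (½)*(-2 + 8)/7) + 2*b = (b + (½)*(⅐)*6) + 2*b = (b + 3/7) + 2*b = (3/7 + b) + 2*b = 3/7 + 3*b)
z(98) - u = (3/7 + 3*98) - 1*61259/11629 = (3/7 + 294) - 61259/11629 = 2061/7 - 61259/11629 = 23538556/81403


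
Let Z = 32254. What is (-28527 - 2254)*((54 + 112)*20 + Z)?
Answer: -1095003294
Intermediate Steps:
(-28527 - 2254)*((54 + 112)*20 + Z) = (-28527 - 2254)*((54 + 112)*20 + 32254) = -30781*(166*20 + 32254) = -30781*(3320 + 32254) = -30781*35574 = -1095003294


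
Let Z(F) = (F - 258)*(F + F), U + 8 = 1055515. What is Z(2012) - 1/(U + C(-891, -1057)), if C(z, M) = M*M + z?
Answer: 15329231669039/2171865 ≈ 7.0581e+6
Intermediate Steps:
U = 1055507 (U = -8 + 1055515 = 1055507)
C(z, M) = z + M**2 (C(z, M) = M**2 + z = z + M**2)
Z(F) = 2*F*(-258 + F) (Z(F) = (-258 + F)*(2*F) = 2*F*(-258 + F))
Z(2012) - 1/(U + C(-891, -1057)) = 2*2012*(-258 + 2012) - 1/(1055507 + (-891 + (-1057)**2)) = 2*2012*1754 - 1/(1055507 + (-891 + 1117249)) = 7058096 - 1/(1055507 + 1116358) = 7058096 - 1/2171865 = 15329231669039/2171865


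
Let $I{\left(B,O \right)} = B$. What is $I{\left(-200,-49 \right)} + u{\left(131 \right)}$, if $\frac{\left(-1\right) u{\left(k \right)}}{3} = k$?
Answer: $-593$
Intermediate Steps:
$u{\left(k \right)} = - 3 k$
$I{\left(-200,-49 \right)} + u{\left(131 \right)} = -200 - 393 = -593$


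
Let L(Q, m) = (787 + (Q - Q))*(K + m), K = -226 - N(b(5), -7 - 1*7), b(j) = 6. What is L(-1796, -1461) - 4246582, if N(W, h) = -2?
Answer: -5572677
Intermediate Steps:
K = -224 (K = -226 - 1*(-2) = -226 + 2 = -224)
L(Q, m) = -176288 + 787*m (L(Q, m) = (787 + (Q - Q))*(-224 + m) = (787 + 0)*(-224 + m) = 787*(-224 + m) = -176288 + 787*m)
L(-1796, -1461) - 4246582 = (-176288 + 787*(-1461)) - 4246582 = (-176288 - 1149807) - 4246582 = -1326095 - 4246582 = -5572677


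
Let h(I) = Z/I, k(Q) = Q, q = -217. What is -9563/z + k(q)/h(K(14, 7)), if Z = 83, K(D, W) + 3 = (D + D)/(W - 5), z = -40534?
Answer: -95960929/3364322 ≈ -28.523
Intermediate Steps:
K(D, W) = -3 + 2*D/(-5 + W) (K(D, W) = -3 + (D + D)/(W - 5) = -3 + (2*D)/(-5 + W) = -3 + 2*D/(-5 + W))
h(I) = 83/I
-9563/z + k(q)/h(K(14, 7)) = -9563/(-40534) - 217*(15 - 3*7 + 2*14)/(83*(-5 + 7)) = -9563*(-1/40534) - 217/(83/(((15 - 21 + 28)/2))) = 9563/40534 - 217/(83/(((½)*22))) = 9563/40534 - 217/(83/11) = 9563/40534 - 217/(83*(1/11)) = 9563/40534 - 217/83/11 = 9563/40534 - 217*11/83 = 9563/40534 - 2387/83 = -95960929/3364322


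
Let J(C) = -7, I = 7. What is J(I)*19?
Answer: -133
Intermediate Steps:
J(I)*19 = -7*19 = -133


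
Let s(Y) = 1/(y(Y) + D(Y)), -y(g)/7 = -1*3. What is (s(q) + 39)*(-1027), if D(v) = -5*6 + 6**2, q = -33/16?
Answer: -1082458/27 ≈ -40091.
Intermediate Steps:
q = -33/16 (q = -33*1/16 = -33/16 ≈ -2.0625)
y(g) = 21 (y(g) = -(-7)*3 = -7*(-3) = 21)
D(v) = 6 (D(v) = -30 + 36 = 6)
s(Y) = 1/27 (s(Y) = 1/(21 + 6) = 1/27)
(s(q) + 39)*(-1027) = (1/27 + 39)*(-1027) = (1054/27)*(-1027) = -1082458/27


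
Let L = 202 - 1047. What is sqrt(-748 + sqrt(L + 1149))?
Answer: 2*sqrt(-187 + sqrt(19)) ≈ 27.029*I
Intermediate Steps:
L = -845
sqrt(-748 + sqrt(L + 1149)) = sqrt(-748 + sqrt(-845 + 1149)) = sqrt(-748 + sqrt(304)) = sqrt(-748 + 4*sqrt(19))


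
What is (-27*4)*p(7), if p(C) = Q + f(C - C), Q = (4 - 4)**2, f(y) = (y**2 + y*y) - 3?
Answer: 324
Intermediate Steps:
f(y) = -3 + 2*y**2 (f(y) = (y**2 + y**2) - 3 = 2*y**2 - 3 = -3 + 2*y**2)
Q = 0 (Q = 0**2 = 0)
p(C) = -3 (p(C) = 0 + (-3 + 2*(C - C)**2) = 0 + (-3 + 2*0**2) = 0 + (-3 + 2*0) = 0 + (-3 + 0) = 0 - 3 = -3)
(-27*4)*p(7) = -27*4*(-3) = -108*(-3) = 324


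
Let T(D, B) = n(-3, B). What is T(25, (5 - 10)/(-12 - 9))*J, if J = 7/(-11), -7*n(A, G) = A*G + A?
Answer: -26/77 ≈ -0.33766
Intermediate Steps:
n(A, G) = -A/7 - A*G/7 (n(A, G) = -(A*G + A)/7 = -(A + A*G)/7 = -A/7 - A*G/7)
T(D, B) = 3/7 + 3*B/7 (T(D, B) = -⅐*(-3)*(1 + B) = 3/7 + 3*B/7)
J = -7/11 (J = 7*(-1/11) = -7/11 ≈ -0.63636)
T(25, (5 - 10)/(-12 - 9))*J = (3/7 + 3*((5 - 10)/(-12 - 9))/7)*(-7/11) = (3/7 + 3*(-5/(-21))/7)*(-7/11) = (3/7 + 3*(-5*(-1/21))/7)*(-7/11) = (3/7 + (3/7)*(5/21))*(-7/11) = (3/7 + 5/49)*(-7/11) = (26/49)*(-7/11) = -26/77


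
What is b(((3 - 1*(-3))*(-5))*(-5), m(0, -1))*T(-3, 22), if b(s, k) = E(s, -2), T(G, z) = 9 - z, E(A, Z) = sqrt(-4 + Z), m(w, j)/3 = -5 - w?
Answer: -13*I*sqrt(6) ≈ -31.843*I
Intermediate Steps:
m(w, j) = -15 - 3*w (m(w, j) = 3*(-5 - w) = -15 - 3*w)
b(s, k) = I*sqrt(6) (b(s, k) = sqrt(-4 - 2) = sqrt(-6) = I*sqrt(6))
b(((3 - 1*(-3))*(-5))*(-5), m(0, -1))*T(-3, 22) = (I*sqrt(6))*(9 - 1*22) = (I*sqrt(6))*(9 - 22) = (I*sqrt(6))*(-13) = -13*I*sqrt(6)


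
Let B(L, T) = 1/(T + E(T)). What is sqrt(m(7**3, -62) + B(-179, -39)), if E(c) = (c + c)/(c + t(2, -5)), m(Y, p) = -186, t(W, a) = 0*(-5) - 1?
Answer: I*sqrt(102143886)/741 ≈ 13.639*I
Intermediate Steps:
t(W, a) = -1 (t(W, a) = 0 - 1 = -1)
E(c) = 2*c/(-1 + c) (E(c) = (c + c)/(c - 1) = (2*c)/(-1 + c) = 2*c/(-1 + c))
B(L, T) = 1/(T + 2*T/(-1 + T))
sqrt(m(7**3, -62) + B(-179, -39)) = sqrt(-186 + (-1 - 39)/((-39)*(1 - 39))) = sqrt(-186 - 1/39*(-40)/(-38)) = sqrt(-186 - 1/39*(-1/38)*(-40)) = sqrt(-186 - 20/741) = sqrt(-137846/741) = I*sqrt(102143886)/741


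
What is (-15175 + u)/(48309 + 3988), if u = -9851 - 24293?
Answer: -49319/52297 ≈ -0.94306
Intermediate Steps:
u = -34144
(-15175 + u)/(48309 + 3988) = (-15175 - 34144)/(48309 + 3988) = -49319/52297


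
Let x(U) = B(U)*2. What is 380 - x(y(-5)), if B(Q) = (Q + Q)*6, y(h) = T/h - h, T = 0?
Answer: 260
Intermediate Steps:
y(h) = -h (y(h) = 0/h - h = 0 - h = -h)
B(Q) = 12*Q (B(Q) = (2*Q)*6 = 12*Q)
x(U) = 24*U (x(U) = (12*U)*2 = 24*U)
380 - x(y(-5)) = 380 - 24*(-1*(-5)) = 380 - 24*5 = 380 - 1*120 = 380 - 120 = 260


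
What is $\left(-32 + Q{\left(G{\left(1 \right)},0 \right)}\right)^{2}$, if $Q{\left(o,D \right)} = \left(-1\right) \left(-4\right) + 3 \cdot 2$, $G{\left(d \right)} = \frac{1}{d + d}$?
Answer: $484$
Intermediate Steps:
$G{\left(d \right)} = \frac{1}{2 d}$
$Q{\left(o,D \right)} = 10$ ($Q{\left(o,D \right)} = 4 + 6 = 10$)
$\left(-32 + Q{\left(G{\left(1 \right)},0 \right)}\right)^{2} = \left(-32 + 10\right)^{2} = \left(-22\right)^{2} = 484$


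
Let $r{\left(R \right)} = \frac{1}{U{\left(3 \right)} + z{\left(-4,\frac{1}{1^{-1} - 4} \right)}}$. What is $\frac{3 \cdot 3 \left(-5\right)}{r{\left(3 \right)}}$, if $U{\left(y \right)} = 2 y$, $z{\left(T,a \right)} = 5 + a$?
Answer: $-480$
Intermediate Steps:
$r{\left(R \right)} = \frac{3}{32}$ ($r{\left(R \right)} = \frac{1}{2 \cdot 3 + \left(5 + \frac{1}{1^{-1} - 4}\right)} = \frac{1}{6 + \left(5 + \frac{1}{1 - 4}\right)} = \frac{1}{6 + \left(5 + \frac{1}{-3}\right)} = \frac{1}{6 + \left(5 - \frac{1}{3}\right)} = \frac{1}{6 + \frac{14}{3}} = \frac{1}{\frac{32}{3}} = \frac{3}{32}$)
$\frac{3 \cdot 3 \left(-5\right)}{r{\left(3 \right)}} = \frac{3 \cdot 3 \left(-5\right)}{\frac{3}{32}} = 9 \left(-5\right) \frac{32}{3} = \left(-45\right) \frac{32}{3} = -480$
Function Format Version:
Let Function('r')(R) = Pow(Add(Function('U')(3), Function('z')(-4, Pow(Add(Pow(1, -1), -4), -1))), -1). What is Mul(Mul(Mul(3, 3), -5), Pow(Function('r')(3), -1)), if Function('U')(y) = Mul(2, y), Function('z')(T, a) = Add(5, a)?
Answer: -480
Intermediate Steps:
Function('r')(R) = Rational(3, 32) (Function('r')(R) = Pow(Add(Mul(2, 3), Add(5, Pow(Add(Pow(1, -1), -4), -1))), -1) = Pow(Add(6, Add(5, Pow(Add(1, -4), -1))), -1) = Pow(Add(6, Add(5, Pow(-3, -1))), -1) = Pow(Add(6, Add(5, Rational(-1, 3))), -1) = Pow(Add(6, Rational(14, 3)), -1) = Pow(Rational(32, 3), -1) = Rational(3, 32))
Mul(Mul(Mul(3, 3), -5), Pow(Function('r')(3), -1)) = Mul(Mul(Mul(3, 3), -5), Pow(Rational(3, 32), -1)) = Mul(Mul(9, -5), Rational(32, 3)) = Mul(-45, Rational(32, 3)) = -480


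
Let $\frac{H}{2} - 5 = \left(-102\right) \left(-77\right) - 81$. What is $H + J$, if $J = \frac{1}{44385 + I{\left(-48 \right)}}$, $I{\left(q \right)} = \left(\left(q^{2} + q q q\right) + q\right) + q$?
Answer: $\frac{995568443}{63999} \approx 15556.0$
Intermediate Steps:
$I{\left(q \right)} = q^{2} + q^{3} + 2 q$ ($I{\left(q \right)} = \left(\left(q^{2} + q^{2} q\right) + q\right) + q = \left(\left(q^{2} + q^{3}\right) + q\right) + q = \left(q + q^{2} + q^{3}\right) + q = q^{2} + q^{3} + 2 q$)
$J = - \frac{1}{63999}$ ($J = \frac{1}{44385 - 48 \left(2 - 48 + \left(-48\right)^{2}\right)} = \frac{1}{44385 - 48 \left(2 - 48 + 2304\right)} = \frac{1}{44385 - 108384} = \frac{1}{-63999} = - \frac{1}{63999} \approx -1.5625 \cdot 10^{-5}$)
$H = 15556$ ($H = 10 + 2 \left(\left(-102\right) \left(-77\right) - 81\right) = 10 + 2 \left(7854 - 81\right) = 10 + 2 \cdot 7773 = 10 + 15546 = 15556$)
$H + J = 15556 - \frac{1}{63999} = \frac{995568443}{63999}$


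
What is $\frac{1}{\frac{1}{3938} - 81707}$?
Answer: $- \frac{3938}{321762165} \approx -1.2239 \cdot 10^{-5}$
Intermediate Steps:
$\frac{1}{\frac{1}{3938} - 81707} = \frac{1}{- \frac{321762165}{3938}} = - \frac{3938}{321762165}$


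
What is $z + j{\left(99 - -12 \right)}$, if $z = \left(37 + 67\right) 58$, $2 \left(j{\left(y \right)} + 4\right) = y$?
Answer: $\frac{12167}{2} \approx 6083.5$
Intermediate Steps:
$j{\left(y \right)} = -4 + \frac{y}{2}$
$z = 6032$ ($z = 104 \cdot 58 = 6032$)
$z + j{\left(99 - -12 \right)} = 6032 - \left(4 - \frac{99 - -12}{2}\right) = 6032 - \left(4 - \frac{99 + 12}{2}\right) = 6032 + \left(-4 + \frac{1}{2} \cdot 111\right) = 6032 + \left(-4 + \frac{111}{2}\right) = 6032 + \frac{103}{2} = \frac{12167}{2}$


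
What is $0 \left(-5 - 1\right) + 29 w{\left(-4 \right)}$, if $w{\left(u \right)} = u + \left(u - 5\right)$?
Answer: $-377$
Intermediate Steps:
$w{\left(u \right)} = -5 + 2 u$ ($w{\left(u \right)} = u + \left(-5 + u\right) = -5 + 2 u$)
$0 \left(-5 - 1\right) + 29 w{\left(-4 \right)} = 0 \left(-5 - 1\right) + 29 \left(-5 + 2 \left(-4\right)\right) = 0 \left(-6\right) + 29 \left(-5 - 8\right) = 0 + 29 \left(-13\right) = 0 - 377 = -377$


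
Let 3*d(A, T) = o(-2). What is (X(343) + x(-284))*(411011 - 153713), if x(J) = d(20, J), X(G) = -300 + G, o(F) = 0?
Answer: 11063814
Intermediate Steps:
d(A, T) = 0 (d(A, T) = (⅓)*0 = 0)
x(J) = 0
(X(343) + x(-284))*(411011 - 153713) = ((-300 + 343) + 0)*(411011 - 153713) = (43 + 0)*257298 = 43*257298 = 11063814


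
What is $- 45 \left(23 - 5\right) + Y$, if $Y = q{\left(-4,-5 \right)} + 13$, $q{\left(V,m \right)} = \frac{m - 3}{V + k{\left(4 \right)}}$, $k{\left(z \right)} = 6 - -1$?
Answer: $- \frac{2399}{3} \approx -799.67$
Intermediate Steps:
$k{\left(z \right)} = 7$ ($k{\left(z \right)} = 6 + 1 = 7$)
$q{\left(V,m \right)} = \frac{-3 + m}{7 + V}$ ($q{\left(V,m \right)} = \frac{m - 3}{V + 7} = \frac{-3 + m}{7 + V}$)
$Y = \frac{31}{3}$ ($Y = \frac{-3 - 5}{7 - 4} + 13 = \frac{1}{3} \left(-8\right) + 13 = - \frac{8}{3} + 13 = \frac{31}{3} \approx 10.333$)
$- 45 \left(23 - 5\right) + Y = - 45 \left(23 - 5\right) + \frac{31}{3} = \left(-45\right) 18 + \frac{31}{3} = -810 + \frac{31}{3} = - \frac{2399}{3}$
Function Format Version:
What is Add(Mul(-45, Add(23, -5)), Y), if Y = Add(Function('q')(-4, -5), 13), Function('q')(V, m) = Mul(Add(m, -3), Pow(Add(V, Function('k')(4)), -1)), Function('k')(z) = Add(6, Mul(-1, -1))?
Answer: Rational(-2399, 3) ≈ -799.67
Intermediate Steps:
Function('k')(z) = 7 (Function('k')(z) = Add(6, 1) = 7)
Function('q')(V, m) = Mul(Pow(Add(7, V), -1), Add(-3, m)) (Function('q')(V, m) = Mul(Add(m, -3), Pow(Add(V, 7), -1)) = Mul(Add(-3, m), Pow(Add(7, V), -1)) = Mul(Pow(Add(7, V), -1), Add(-3, m)))
Y = Rational(31, 3) (Y = Add(Mul(Pow(Add(7, -4), -1), Add(-3, -5)), 13) = Add(Mul(Pow(3, -1), -8), 13) = Add(Mul(Rational(1, 3), -8), 13) = Add(Rational(-8, 3), 13) = Rational(31, 3) ≈ 10.333)
Add(Mul(-45, Add(23, -5)), Y) = Add(Mul(-45, Add(23, -5)), Rational(31, 3)) = Add(Mul(-45, 18), Rational(31, 3)) = Add(-810, Rational(31, 3)) = Rational(-2399, 3)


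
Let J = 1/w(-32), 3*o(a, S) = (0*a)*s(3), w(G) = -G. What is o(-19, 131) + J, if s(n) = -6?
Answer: 1/32 ≈ 0.031250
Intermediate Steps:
o(a, S) = 0 (o(a, S) = ((0*a)*(-6))/3 = (0*(-6))/3 = (1/3)*0 = 0)
J = 1/32 (J = 1/(-1*(-32)) = 1/32 ≈ 0.031250)
o(-19, 131) + J = 0 + 1/32 = 1/32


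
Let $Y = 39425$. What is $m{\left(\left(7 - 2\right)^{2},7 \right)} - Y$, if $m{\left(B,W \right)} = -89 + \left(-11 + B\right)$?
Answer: $-39500$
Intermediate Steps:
$m{\left(B,W \right)} = -100 + B$
$m{\left(\left(7 - 2\right)^{2},7 \right)} - Y = \left(-100 + \left(7 - 2\right)^{2}\right) - 39425 = \left(-100 + 5^{2}\right) - 39425 = \left(-100 + 25\right) - 39425 = -75 - 39425 = -39500$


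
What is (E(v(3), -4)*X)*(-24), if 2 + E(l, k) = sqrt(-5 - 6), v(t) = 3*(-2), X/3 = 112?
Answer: 16128 - 8064*I*sqrt(11) ≈ 16128.0 - 26745.0*I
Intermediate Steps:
X = 336 (X = 3*112 = 336)
v(t) = -6
E(l, k) = -2 + I*sqrt(11) (E(l, k) = -2 + sqrt(-5 - 6) = -2 + sqrt(-11) = -2 + I*sqrt(11))
(E(v(3), -4)*X)*(-24) = ((-2 + I*sqrt(11))*336)*(-24) = (-672 + 336*I*sqrt(11))*(-24) = 16128 - 8064*I*sqrt(11)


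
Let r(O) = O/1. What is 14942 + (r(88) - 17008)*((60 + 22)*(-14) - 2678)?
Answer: 64750862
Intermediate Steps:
r(O) = O (r(O) = O*1 = O)
14942 + (r(88) - 17008)*((60 + 22)*(-14) - 2678) = 14942 + (88 - 17008)*((60 + 22)*(-14) - 2678) = 14942 - 16920*(82*(-14) - 2678) = 14942 - 16920*(-1148 - 2678) = 14942 - 16920*(-3826) = 14942 + 64735920 = 64750862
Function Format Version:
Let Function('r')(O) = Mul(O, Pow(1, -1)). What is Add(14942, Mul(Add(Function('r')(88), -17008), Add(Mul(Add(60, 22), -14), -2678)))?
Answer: 64750862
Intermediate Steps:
Function('r')(O) = O (Function('r')(O) = Mul(O, 1) = O)
Add(14942, Mul(Add(Function('r')(88), -17008), Add(Mul(Add(60, 22), -14), -2678))) = Add(14942, Mul(Add(88, -17008), Add(Mul(Add(60, 22), -14), -2678))) = Add(14942, Mul(-16920, Add(Mul(82, -14), -2678))) = Add(14942, Mul(-16920, Add(-1148, -2678))) = Add(14942, Mul(-16920, -3826)) = Add(14942, 64735920) = 64750862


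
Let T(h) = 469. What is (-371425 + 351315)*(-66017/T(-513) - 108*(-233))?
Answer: -33715561270/67 ≈ -5.0322e+8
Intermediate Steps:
(-371425 + 351315)*(-66017/T(-513) - 108*(-233)) = (-371425 + 351315)*(-66017/469 - 108*(-233)) = -20110*(-66017*1/469 + 25164) = -20110*(-9431/67 + 25164) = -20110*1676557/67 = -33715561270/67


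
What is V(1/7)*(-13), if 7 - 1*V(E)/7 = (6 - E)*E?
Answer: -3926/7 ≈ -560.86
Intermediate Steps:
V(E) = 49 - 7*E*(6 - E) (V(E) = 49 - 7*(6 - E)*E = 49 - 7*E*(6 - E))
V(1/7)*(-13) = (49 - 42/7 + 7*(1/7)²)*(-13) = (49 - 42*⅐ + 7*(⅐)²)*(-13) = (49 - 6 + 7*(1/49))*(-13) = (49 - 6 + ⅐)*(-13) = (302/7)*(-13) = -3926/7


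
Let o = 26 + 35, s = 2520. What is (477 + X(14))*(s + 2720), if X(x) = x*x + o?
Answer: 3846160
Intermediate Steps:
o = 61
X(x) = 61 + x**2 (X(x) = x*x + 61 = x**2 + 61 = 61 + x**2)
(477 + X(14))*(s + 2720) = (477 + (61 + 14**2))*(2520 + 2720) = (477 + (61 + 196))*5240 = (477 + 257)*5240 = 734*5240 = 3846160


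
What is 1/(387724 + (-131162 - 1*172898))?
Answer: 1/83664 ≈ 1.1953e-5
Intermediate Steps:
1/(387724 + (-131162 - 1*172898)) = 1/(387724 + (-131162 - 172898)) = 1/(387724 - 304060) = 1/83664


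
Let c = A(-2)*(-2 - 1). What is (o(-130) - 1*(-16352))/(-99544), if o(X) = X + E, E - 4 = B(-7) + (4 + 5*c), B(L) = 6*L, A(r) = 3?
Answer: -16143/99544 ≈ -0.16217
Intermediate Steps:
c = -9 (c = 3*(-2 - 1) = 3*(-3) = -9)
E = -79 (E = 4 + (6*(-7) + (4 + 5*(-9))) = 4 + (-42 + (4 - 45)) = 4 + (-42 - 41) = 4 - 83 = -79)
o(X) = -79 + X (o(X) = X - 79 = -79 + X)
(o(-130) - 1*(-16352))/(-99544) = ((-79 - 130) - 1*(-16352))/(-99544) = (-209 + 16352)*(-1/99544) = 16143*(-1/99544) = -16143/99544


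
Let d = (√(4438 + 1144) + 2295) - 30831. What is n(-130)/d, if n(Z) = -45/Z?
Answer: -64206/5292935141 - 9*√5582/21171740564 ≈ -1.2162e-5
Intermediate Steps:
d = -28536 + √5582 (d = (√5582 + 2295) - 30831 = (2295 + √5582) - 30831 = -28536 + √5582 ≈ -28461.)
n(-130)/d = (-45/(-130))/(-28536 + √5582) = (-45*(-1/130))/(-28536 + √5582) = 9/(26*(-28536 + √5582))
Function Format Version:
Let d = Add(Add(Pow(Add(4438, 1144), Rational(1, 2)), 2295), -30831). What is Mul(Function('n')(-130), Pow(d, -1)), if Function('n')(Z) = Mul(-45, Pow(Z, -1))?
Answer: Add(Rational(-64206, 5292935141), Mul(Rational(-9, 21171740564), Pow(5582, Rational(1, 2)))) ≈ -1.2162e-5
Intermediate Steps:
d = Add(-28536, Pow(5582, Rational(1, 2))) (d = Add(Add(Pow(5582, Rational(1, 2)), 2295), -30831) = Add(Add(2295, Pow(5582, Rational(1, 2))), -30831) = Add(-28536, Pow(5582, Rational(1, 2))) ≈ -28461.)
Mul(Function('n')(-130), Pow(d, -1)) = Mul(Mul(-45, Pow(-130, -1)), Pow(Add(-28536, Pow(5582, Rational(1, 2))), -1)) = Mul(Mul(-45, Rational(-1, 130)), Pow(Add(-28536, Pow(5582, Rational(1, 2))), -1)) = Mul(Rational(9, 26), Pow(Add(-28536, Pow(5582, Rational(1, 2))), -1))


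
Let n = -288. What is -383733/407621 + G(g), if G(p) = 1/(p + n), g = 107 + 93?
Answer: -34176125/35870648 ≈ -0.95276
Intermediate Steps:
g = 200
G(p) = 1/(-288 + p) (G(p) = 1/(p - 288) = 1/(-288 + p))
-383733/407621 + G(g) = -383733/407621 + 1/(-288 + 200) = -383733*1/407621 + 1/(-88) = -383733/407621 - 1/88 = -34176125/35870648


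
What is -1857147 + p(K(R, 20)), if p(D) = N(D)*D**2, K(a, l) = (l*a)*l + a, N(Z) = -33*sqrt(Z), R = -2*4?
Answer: -1857147 - 679223424*I*sqrt(802) ≈ -1.8571e+6 - 1.9235e+10*I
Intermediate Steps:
R = -8
K(a, l) = a + a*l**2 (K(a, l) = (a*l)*l + a = a*l**2 + a = a + a*l**2)
p(D) = -33*D**(5/2) (p(D) = (-33*sqrt(D))*D**2 = -33*D**(5/2))
-1857147 + p(K(R, 20)) = -1857147 - 33*128*I*sqrt(2)*(1 + 20**2)**(5/2) = -1857147 - 33*128*I*sqrt(2)*(1 + 400)**(5/2) = -1857147 - 33*20582528*I*sqrt(802) = -1857147 - 679223424*I*sqrt(802)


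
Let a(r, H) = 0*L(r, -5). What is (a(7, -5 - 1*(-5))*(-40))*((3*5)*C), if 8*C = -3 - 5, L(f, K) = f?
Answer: 0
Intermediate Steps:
a(r, H) = 0 (a(r, H) = 0*r = 0)
C = -1 (C = (-3 - 5)/8 = (⅛)*(-8) = -1)
(a(7, -5 - 1*(-5))*(-40))*((3*5)*C) = (0*(-40))*((3*5)*(-1)) = 0*(15*(-1)) = 0*(-15) = 0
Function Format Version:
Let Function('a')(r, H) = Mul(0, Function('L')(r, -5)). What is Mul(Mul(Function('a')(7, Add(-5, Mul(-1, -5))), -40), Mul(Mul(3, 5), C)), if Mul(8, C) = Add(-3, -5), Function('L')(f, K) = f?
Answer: 0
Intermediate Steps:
Function('a')(r, H) = 0 (Function('a')(r, H) = Mul(0, r) = 0)
C = -1 (C = Mul(Rational(1, 8), Add(-3, -5)) = Mul(Rational(1, 8), -8) = -1)
Mul(Mul(Function('a')(7, Add(-5, Mul(-1, -5))), -40), Mul(Mul(3, 5), C)) = Mul(Mul(0, -40), Mul(Mul(3, 5), -1)) = Mul(0, Mul(15, -1)) = Mul(0, -15) = 0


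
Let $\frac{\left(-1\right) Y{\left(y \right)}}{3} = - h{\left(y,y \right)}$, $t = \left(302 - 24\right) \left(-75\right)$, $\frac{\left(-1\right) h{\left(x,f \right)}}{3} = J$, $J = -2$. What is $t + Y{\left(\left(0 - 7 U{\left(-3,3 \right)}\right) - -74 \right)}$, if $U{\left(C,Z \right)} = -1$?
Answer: $-20832$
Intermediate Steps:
$h{\left(x,f \right)} = 6$ ($h{\left(x,f \right)} = \left(-3\right) \left(-2\right) = 6$)
$t = -20850$ ($t = 278 \left(-75\right) = -20850$)
$Y{\left(y \right)} = 18$ ($Y{\left(y \right)} = - 3 \left(\left(-1\right) 6\right) = \left(-3\right) \left(-6\right) = 18$)
$t + Y{\left(\left(0 - 7 U{\left(-3,3 \right)}\right) - -74 \right)} = -20850 + 18 = -20832$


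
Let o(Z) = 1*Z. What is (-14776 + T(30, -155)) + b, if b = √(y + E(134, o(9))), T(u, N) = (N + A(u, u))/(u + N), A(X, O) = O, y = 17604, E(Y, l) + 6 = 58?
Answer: -14775 + 2*√4414 ≈ -14642.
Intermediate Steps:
o(Z) = Z
E(Y, l) = 52 (E(Y, l) = -6 + 58 = 52)
T(u, N) = 1 (T(u, N) = (N + u)/(u + N) = (N + u)/(N + u) = 1)
b = 2*√4414 (b = √(17604 + 52) = √17656 = 2*√4414 ≈ 132.88)
(-14776 + T(30, -155)) + b = (-14776 + 1) + 2*√4414 = -14775 + 2*√4414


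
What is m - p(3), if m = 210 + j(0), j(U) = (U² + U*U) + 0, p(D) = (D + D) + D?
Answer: 201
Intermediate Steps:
p(D) = 3*D (p(D) = 2*D + D = 3*D)
j(U) = 2*U² (j(U) = (U² + U²) + 0 = 2*U² + 0 = 2*U²)
m = 210 (m = 210 + 2*0² = 210 + 2*0 = 210 + 0 = 210)
m - p(3) = 210 - 3*3 = 210 - 1*9 = 210 - 9 = 201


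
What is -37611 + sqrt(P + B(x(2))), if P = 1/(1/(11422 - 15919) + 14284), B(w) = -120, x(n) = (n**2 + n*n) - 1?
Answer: -37611 + 3*I*sqrt(55015356038659669)/64235147 ≈ -37611.0 + 10.954*I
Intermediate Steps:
x(n) = -1 + 2*n**2 (x(n) = (n**2 + n**2) - 1 = 2*n**2 - 1 = -1 + 2*n**2)
P = 4497/64235147 (P = 1/(1/(-4497) + 14284) = 1/(-1/4497 + 14284) = 1/(64235147/4497) = 4497/64235147 ≈ 7.0008e-5)
-37611 + sqrt(P + B(x(2))) = -37611 + sqrt(4497/64235147 - 120) = -37611 + sqrt(-7708213143/64235147) = -37611 + 3*I*sqrt(55015356038659669)/64235147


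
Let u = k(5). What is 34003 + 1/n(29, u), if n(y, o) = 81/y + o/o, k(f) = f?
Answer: 3740359/110 ≈ 34003.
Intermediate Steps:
u = 5
n(y, o) = 1 + 81/y (n(y, o) = 81/y + 1 = 1 + 81/y)
34003 + 1/n(29, u) = 34003 + 1/((81 + 29)/29) = 34003 + 1/((1/29)*110) = 34003 + 1/(110/29) = 34003 + 29/110 = 3740359/110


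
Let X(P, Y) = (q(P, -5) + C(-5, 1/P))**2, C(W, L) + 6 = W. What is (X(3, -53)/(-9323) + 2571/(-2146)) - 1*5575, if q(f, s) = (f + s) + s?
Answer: -111564570587/20007158 ≈ -5576.2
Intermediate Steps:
C(W, L) = -6 + W
q(f, s) = f + 2*s
X(P, Y) = (-21 + P)**2 (X(P, Y) = ((P + 2*(-5)) + (-6 - 5))**2 = ((P - 10) - 11)**2 = ((-10 + P) - 11)**2 = (-21 + P)**2)
(X(3, -53)/(-9323) + 2571/(-2146)) - 1*5575 = ((-21 + 3)**2/(-9323) + 2571/(-2146)) - 1*5575 = ((-18)**2*(-1/9323) + 2571*(-1/2146)) - 5575 = (324*(-1/9323) - 2571/2146) - 5575 = (-324/9323 - 2571/2146) - 5575 = -24664737/20007158 - 5575 = -111564570587/20007158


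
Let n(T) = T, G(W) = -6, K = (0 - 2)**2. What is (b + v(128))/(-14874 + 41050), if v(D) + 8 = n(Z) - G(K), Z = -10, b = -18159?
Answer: -18171/26176 ≈ -0.69419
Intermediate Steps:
K = 4 (K = (-2)**2 = 4)
v(D) = -12 (v(D) = -8 + (-10 - 1*(-6)) = -8 + (-10 + 6) = -8 - 4 = -12)
(b + v(128))/(-14874 + 41050) = (-18159 - 12)/(-14874 + 41050) = -18171/26176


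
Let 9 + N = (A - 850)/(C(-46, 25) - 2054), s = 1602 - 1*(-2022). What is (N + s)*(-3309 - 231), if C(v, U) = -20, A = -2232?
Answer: -13276047840/1037 ≈ -1.2802e+7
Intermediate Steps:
s = 3624 (s = 1602 + 2022 = 3624)
N = -7792/1037 (N = -9 + (-2232 - 850)/(-20 - 2054) = -9 - 3082/(-2074) = -9 - 3082*(-1/2074) = -9 + 1541/1037 = -7792/1037 ≈ -7.5140)
(N + s)*(-3309 - 231) = (-7792/1037 + 3624)*(-3309 - 231) = (3750296/1037)*(-3540) = -13276047840/1037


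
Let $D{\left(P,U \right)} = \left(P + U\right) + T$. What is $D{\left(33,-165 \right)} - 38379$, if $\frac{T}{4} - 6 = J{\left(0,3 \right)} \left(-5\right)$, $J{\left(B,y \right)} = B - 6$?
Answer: $-38367$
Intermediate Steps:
$J{\left(B,y \right)} = -6 + B$ ($J{\left(B,y \right)} = B - 6 = -6 + B$)
$T = 144$ ($T = 24 + 4 \left(-6 + 0\right) \left(-5\right) = 24 + 4 \left(\left(-6\right) \left(-5\right)\right) = 24 + 4 \cdot 30 = 24 + 120 = 144$)
$D{\left(P,U \right)} = 144 + P + U$ ($D{\left(P,U \right)} = \left(P + U\right) + 144 = 144 + P + U$)
$D{\left(33,-165 \right)} - 38379 = \left(144 + 33 - 165\right) - 38379 = 12 - 38379 = -38367$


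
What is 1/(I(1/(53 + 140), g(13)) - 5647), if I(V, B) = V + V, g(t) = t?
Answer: -193/1089869 ≈ -0.00017709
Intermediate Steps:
I(V, B) = 2*V
1/(I(1/(53 + 140), g(13)) - 5647) = 1/(2/(53 + 140) - 5647) = 1/(2/193 - 5647) = 1/(-1089869/193) = -193/1089869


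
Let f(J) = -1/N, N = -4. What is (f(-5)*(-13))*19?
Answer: -247/4 ≈ -61.750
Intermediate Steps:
f(J) = ¼ (f(J) = -1/(-4) = -1*(-¼) = ¼)
(f(-5)*(-13))*19 = ((¼)*(-13))*19 = -13/4*19 = -247/4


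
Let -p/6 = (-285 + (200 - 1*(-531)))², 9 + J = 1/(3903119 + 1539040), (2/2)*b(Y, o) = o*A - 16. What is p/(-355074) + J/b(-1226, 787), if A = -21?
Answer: 17911233695298662/5327863848787323 ≈ 3.3618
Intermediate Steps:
b(Y, o) = -16 - 21*o (b(Y, o) = o*(-21) - 16 = -21*o - 16 = -16 - 21*o)
J = -48979430/5442159 (J = -9 + 1/(3903119 + 1539040) = -9 + 1/5442159 = -48979430/5442159 ≈ -9.0000)
p = -1193496 (p = -6*(-285 + (200 - 1*(-531)))² = -6*(-285 + (200 + 531))² = -6*(-285 + 731)² = -6*446² = -6*198916 = -1193496)
p/(-355074) + J/b(-1226, 787) = -1193496/(-355074) - 48979430/(5442159*(-16 - 21*787)) = -1193496*(-1/355074) - 48979430/(5442159*(-16 - 16527)) = 198916/59179 - 48979430/5442159/(-16543) = 198916/59179 - 48979430/5442159*(-1/16543) = 198916/59179 + 48979430/90029636337 = 17911233695298662/5327863848787323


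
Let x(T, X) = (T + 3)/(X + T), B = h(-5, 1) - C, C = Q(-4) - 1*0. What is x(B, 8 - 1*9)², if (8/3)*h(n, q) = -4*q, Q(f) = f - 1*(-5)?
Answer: 1/49 ≈ 0.020408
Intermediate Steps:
Q(f) = 5 + f (Q(f) = f + 5 = 5 + f)
h(n, q) = -3*q/2 (h(n, q) = 3*(-4*q)/8 = -3*q/2)
C = 1 (C = (5 - 4) - 1*0 = 1 + 0 = 1)
B = -5/2 (B = -3/2*1 - 1*1 = -3/2 - 1 = -5/2 ≈ -2.5000)
x(T, X) = (3 + T)/(T + X)
x(B, 8 - 1*9)² = ((3 - 5/2)/(-5/2 + (8 - 1*9)))² = ((½)/(-5/2 + (8 - 9)))² = ((½)/(-5/2 - 1))² = ((½)/(-7/2))² = (-2/7*½)² = (-⅐)² = 1/49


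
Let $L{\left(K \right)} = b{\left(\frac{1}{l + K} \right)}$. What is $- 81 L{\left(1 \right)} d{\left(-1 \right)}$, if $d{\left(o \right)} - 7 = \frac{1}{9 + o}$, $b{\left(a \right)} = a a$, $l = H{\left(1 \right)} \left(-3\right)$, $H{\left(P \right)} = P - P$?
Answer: $- \frac{4617}{8} \approx -577.13$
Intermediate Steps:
$H{\left(P \right)} = 0$
$l = 0$ ($l = 0 \left(-3\right) = 0$)
$b{\left(a \right)} = a^{2}$
$L{\left(K \right)} = \frac{1}{K^{2}}$ ($L{\left(K \right)} = \left(\frac{1}{0 + K}\right)^{2} = \left(\frac{1}{K}\right)^{2} = \frac{1}{K^{2}}$)
$d{\left(o \right)} = 7 + \frac{1}{9 + o}$
$- 81 L{\left(1 \right)} d{\left(-1 \right)} = - 81 \cdot 1^{-2} \frac{64 + 7 \left(-1\right)}{9 - 1} = \left(-81\right) 1 \frac{64 - 7}{8} = - 81 \cdot \frac{1}{8} \cdot 57 = \left(-81\right) \frac{57}{8} = - \frac{4617}{8}$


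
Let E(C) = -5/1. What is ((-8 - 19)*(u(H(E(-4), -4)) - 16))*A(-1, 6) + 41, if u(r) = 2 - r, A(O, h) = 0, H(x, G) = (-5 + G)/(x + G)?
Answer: 41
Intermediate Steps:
E(C) = -5 (E(C) = -5*1 = -5)
H(x, G) = (-5 + G)/(G + x)
((-8 - 19)*(u(H(E(-4), -4)) - 16))*A(-1, 6) + 41 = ((-8 - 19)*((2 - (-5 - 4)/(-4 - 5)) - 16))*0 + 41 = -27*((2 - (-9)/(-9)) - 16)*0 + 41 = -27*((2 - (-1)*(-9)/9) - 16)*0 + 41 = -27*((2 - 1*1) - 16)*0 + 41 = -27*((2 - 1) - 16)*0 + 41 = -27*(1 - 16)*0 + 41 = -27*(-15)*0 + 41 = 405*0 + 41 = 0 + 41 = 41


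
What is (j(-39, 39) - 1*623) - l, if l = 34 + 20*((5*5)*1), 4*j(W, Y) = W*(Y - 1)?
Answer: -3055/2 ≈ -1527.5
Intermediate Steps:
j(W, Y) = W*(-1 + Y)/4 (j(W, Y) = (W*(Y - 1))/4 = (W*(-1 + Y))/4 = W*(-1 + Y)/4)
l = 534 (l = 34 + 20*(25*1) = 34 + 20*25 = 34 + 500 = 534)
(j(-39, 39) - 1*623) - l = ((¼)*(-39)*(-1 + 39) - 1*623) - 1*534 = ((¼)*(-39)*38 - 623) - 534 = (-741/2 - 623) - 534 = -1987/2 - 534 = -3055/2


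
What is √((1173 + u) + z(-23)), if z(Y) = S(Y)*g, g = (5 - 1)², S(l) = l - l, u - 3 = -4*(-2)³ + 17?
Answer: 35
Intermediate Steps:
u = 52 (u = 3 + (-4*(-2)³ + 17) = 3 + (-4*(-8) + 17) = 3 + (32 + 17) = 3 + 49 = 52)
S(l) = 0
g = 16 (g = 4² = 16)
z(Y) = 0 (z(Y) = 0*16 = 0)
√((1173 + u) + z(-23)) = √((1173 + 52) + 0) = √(1225 + 0) = √1225 = 35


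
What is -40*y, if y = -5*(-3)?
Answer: -600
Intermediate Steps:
y = 15
-40*y = -40*15 = -600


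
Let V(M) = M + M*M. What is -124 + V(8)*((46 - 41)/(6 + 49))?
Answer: -1292/11 ≈ -117.45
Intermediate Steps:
V(M) = M + M²
-124 + V(8)*((46 - 41)/(6 + 49)) = -124 + (8*(1 + 8))*((46 - 41)/(6 + 49)) = -124 + (8*9)*(5/55) = -124 + 72*(5*(1/55)) = -124 + 72*(1/11) = -124 + 72/11 = -1292/11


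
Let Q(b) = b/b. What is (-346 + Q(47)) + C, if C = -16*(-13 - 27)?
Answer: 295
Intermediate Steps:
C = 640 (C = -16*(-40) = 640)
Q(b) = 1
(-346 + Q(47)) + C = (-346 + 1) + 640 = -345 + 640 = 295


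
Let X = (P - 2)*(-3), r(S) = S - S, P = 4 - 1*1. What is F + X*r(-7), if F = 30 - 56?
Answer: -26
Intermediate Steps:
P = 3 (P = 4 - 1 = 3)
r(S) = 0
F = -26
X = -3 (X = (3 - 2)*(-3) = 1*(-3) = -3)
F + X*r(-7) = -26 - 3*0 = -26 + 0 = -26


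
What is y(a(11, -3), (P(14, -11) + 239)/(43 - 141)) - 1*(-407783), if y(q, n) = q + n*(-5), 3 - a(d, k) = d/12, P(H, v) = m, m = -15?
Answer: 34254907/84 ≈ 4.0780e+5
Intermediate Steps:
P(H, v) = -15
a(d, k) = 3 - d/12
y(q, n) = q - 5*n
y(a(11, -3), (P(14, -11) + 239)/(43 - 141)) - 1*(-407783) = ((3 - 1/12*11) - 5*(-15 + 239)/(43 - 141)) - 1*(-407783) = ((3 - 11/12) - 1120/(-98)) + 407783 = (25/12 - 1120*(-1)/98) + 407783 = (25/12 - 5*(-16/7)) + 407783 = (25/12 + 80/7) + 407783 = 1135/84 + 407783 = 34254907/84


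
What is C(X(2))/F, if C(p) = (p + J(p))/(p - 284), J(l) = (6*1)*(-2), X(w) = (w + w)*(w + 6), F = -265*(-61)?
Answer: -1/203679 ≈ -4.9097e-6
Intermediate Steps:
F = 16165
X(w) = 2*w*(6 + w) (X(w) = (2*w)*(6 + w) = 2*w*(6 + w))
J(l) = -12 (J(l) = 6*(-2) = -12)
C(p) = (-12 + p)/(-284 + p) (C(p) = (p - 12)/(p - 284) = (-12 + p)/(-284 + p))
C(X(2))/F = ((-12 + 2*2*(6 + 2))/(-284 + 2*2*(6 + 2)))/16165 = ((-12 + 2*2*8)/(-284 + 2*2*8))*(1/16165) = ((-12 + 32)/(-284 + 32))*(1/16165) = (20/(-252))*(1/16165) = -1/252*20*(1/16165) = -5/63*1/16165 = -1/203679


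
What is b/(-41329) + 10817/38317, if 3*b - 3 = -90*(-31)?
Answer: 411382666/1583603293 ≈ 0.25978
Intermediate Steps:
b = 931 (b = 1 + (-90*(-31))/3 = 1 + (1/3)*2790 = 1 + 930 = 931)
b/(-41329) + 10817/38317 = 931/(-41329) + 10817/38317 = 931*(-1/41329) + 10817*(1/38317) = -931/41329 + 10817/38317 = 411382666/1583603293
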